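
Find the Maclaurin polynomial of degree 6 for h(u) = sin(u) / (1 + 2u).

Take the Cauchy product of the two expansions.
h(0) = 0
h′(0) = 1
h′′(0) = -4
h′′′(0) = 23
h^(4)(0) = -184
h^(5)(0) = 1841
h^(6)(0) = -22092
The Taylor polynomial is Σ h^(k)(0)/k! · u^k.

-1841*u^6/60 + 1841*u^5/120 - 23*u^4/3 + 23*u^3/6 - 2*u^2 + u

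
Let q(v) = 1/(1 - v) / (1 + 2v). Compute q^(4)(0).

264

Write out both Maclaurin series and multiply, keeping only the needed powers.
The coefficient of v^4 in the expansion is 11, so q^(4)(0) = 4! * (11) = 264.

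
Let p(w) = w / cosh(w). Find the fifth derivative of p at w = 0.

25

Divide the numerator series by the denominator series (power-series long division).
From the series, [w^5] p = 5/24; multiply by 5! = 120 to get 25.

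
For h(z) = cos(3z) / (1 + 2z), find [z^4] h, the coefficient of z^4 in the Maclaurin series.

11/8

Multiply the two series term by term and collect like powers.
h(0) = 1
h′(0) = -2
h′′(0) = -1
h′′′(0) = 6
h^(4)(0) = 33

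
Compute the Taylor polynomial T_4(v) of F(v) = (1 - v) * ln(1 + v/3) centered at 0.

-5*v^4/324 + 11*v^3/162 - 7*v^2/18 + v/3

Distribute the polynomial across the series and collect like powers.
F(0) = 0
F′(0) = 1/3
F′′(0) = -7/9
F′′′(0) = 11/27
F^(4)(0) = -10/27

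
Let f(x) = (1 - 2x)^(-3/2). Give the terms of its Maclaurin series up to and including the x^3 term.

[x^0] = 1;  [x^1] = 3;  [x^2] = 15/2;  [x^3] = 35/2.

35*x^3/2 + 15*x^2/2 + 3*x + 1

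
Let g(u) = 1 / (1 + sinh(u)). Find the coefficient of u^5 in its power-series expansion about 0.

Expand as Σ (-1)^k u^k with u equal to the inner function's series.

-181/120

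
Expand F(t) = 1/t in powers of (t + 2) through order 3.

F(-2) = -1/2
F′(-2) = -1/4
F′′(-2) = -1/4
F′′′(-2) = -3/8
The Taylor polynomial is Σ F^(k)(-2)/k! · (t + 2)^k.

-(t + 2)^3/16 - (t + 2)^2/8 - (t + 2)/4 - 1/2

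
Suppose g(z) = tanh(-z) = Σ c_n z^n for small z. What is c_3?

1/3

[z^0] = 0;  [z^1] = -1;  [z^2] = 0;  [z^3] = 1/3.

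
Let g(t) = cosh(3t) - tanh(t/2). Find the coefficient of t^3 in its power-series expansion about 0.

Combine the two series term by term.
g(0) = 1
g′(0) = -1/2
g′′(0) = 9
g′′′(0) = 1/4
So c_3 = g′′′(0)/3! = 1/24.

1/24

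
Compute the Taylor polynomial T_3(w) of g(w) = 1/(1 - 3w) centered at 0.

27*w^3 + 9*w^2 + 3*w + 1

Use the known series and substitute for the argument.
g(0) = 1
g′(0) = 3
g′′(0) = 18
g′′′(0) = 162
The Taylor polynomial is Σ g^(k)(0)/k! · w^k.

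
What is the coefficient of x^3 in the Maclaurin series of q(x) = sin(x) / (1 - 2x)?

Expand each factor separately, then convolve coefficients.

23/6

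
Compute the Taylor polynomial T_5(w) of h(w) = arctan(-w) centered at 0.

-w^5/5 + w^3/3 - w

[w^0] = 0;  [w^1] = -1;  [w^2] = 0;  [w^3] = 1/3;  [w^4] = 0;  [w^5] = -1/5.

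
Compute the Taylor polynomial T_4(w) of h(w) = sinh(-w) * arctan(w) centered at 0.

w^4/6 - w^2

Multiply the two series term by term and collect like powers.
h(0) = 0
h′(0) = 0
h′′(0) = -2
h′′′(0) = 0
h^(4)(0) = 4
Dividing each by k! gives the coefficients c_0, ..., c_4.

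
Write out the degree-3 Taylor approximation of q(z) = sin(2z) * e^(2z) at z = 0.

Write out both Maclaurin series and multiply, keeping only the needed powers.

8*z^3/3 + 4*z^2 + 2*z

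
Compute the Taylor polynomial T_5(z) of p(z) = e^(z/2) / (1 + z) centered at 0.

-2329*z^5/3840 + 233*z^4/384 - 29*z^3/48 + 5*z^2/8 - z/2 + 1

Write out both Maclaurin series and multiply, keeping only the needed powers.
p(0) = 1
p′(0) = -1/2
p′′(0) = 5/4
p′′′(0) = -29/8
p^(4)(0) = 233/16
p^(5)(0) = -2329/32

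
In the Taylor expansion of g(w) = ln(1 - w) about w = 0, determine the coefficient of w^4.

g(0) = 0
g′(0) = -1
g′′(0) = -1
g′′′(0) = -2
g^(4)(0) = -6

-1/4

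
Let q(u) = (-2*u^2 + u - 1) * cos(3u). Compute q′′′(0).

Shift and add copies of the series according to the polynomial's terms.
The coefficient of u^3 in the expansion is -9/2, so q′′′(0) = 3! * (-9/2) = -27.

-27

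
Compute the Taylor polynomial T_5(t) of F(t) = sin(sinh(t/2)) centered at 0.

Compose series: expand the inner function first, then feed it into the outer expansion.
F(0) = 0
F′(0) = 1/2
F′′(0) = 0
F′′′(0) = 0
F^(4)(0) = 0
F^(5)(0) = -1/4

-t^5/480 + t/2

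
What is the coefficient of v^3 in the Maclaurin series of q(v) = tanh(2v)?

-8/3

Apply the Taylor formula c_k = f^(k)(a)/k!.
q(0) = 0
q′(0) = 2
q′′(0) = 0
q′′′(0) = -16
So c_3 = q′′′(0)/3! = -8/3.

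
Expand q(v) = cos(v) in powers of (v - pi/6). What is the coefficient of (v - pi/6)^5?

-1/240

Compute the successive derivatives at the expansion point and divide by k!.
So c_5 = q^(5)(pi/6)/5! = -1/240.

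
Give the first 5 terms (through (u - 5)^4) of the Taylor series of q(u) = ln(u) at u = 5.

-(u - 5)^4/2500 + (u - 5)^3/375 - (u - 5)^2/50 + (u - 5)/5 + ln(5)

q(5) = ln(5)
q′(5) = 1/5
q′′(5) = -1/25
q′′′(5) = 2/125
q^(4)(5) = -6/625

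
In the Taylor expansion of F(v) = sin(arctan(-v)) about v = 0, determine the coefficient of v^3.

Substitute the inner expansion into the outer series and collect powers.
So c_3 = F′′′(0)/3! = 1/2.

1/2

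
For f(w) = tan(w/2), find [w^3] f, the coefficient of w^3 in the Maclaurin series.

1/24

Differentiate repeatedly and evaluate at the center.
[w^0] = 0;  [w^1] = 1/2;  [w^2] = 0;  [w^3] = 1/24.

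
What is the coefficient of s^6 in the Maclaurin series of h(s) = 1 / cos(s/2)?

61/46080

Divide the numerator series by the denominator series (power-series long division).
h(0) = 1
h′(0) = 0
h′′(0) = 1/4
h′′′(0) = 0
h^(4)(0) = 5/16
h^(5)(0) = 0
h^(6)(0) = 61/64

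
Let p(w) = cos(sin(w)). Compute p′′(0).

-1

Let u equal the inner series; expand the outer function in u and truncate.
From the series, [w^2] p = -1/2; multiply by 2! = 2 to get -1.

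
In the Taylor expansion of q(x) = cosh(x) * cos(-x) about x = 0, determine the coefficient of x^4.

-1/6

Take the Cauchy product of the two expansions.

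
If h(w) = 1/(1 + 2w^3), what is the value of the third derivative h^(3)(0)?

The coefficient of w^3 in the expansion is -2, so h′′′(0) = 3! * (-2) = -12.

-12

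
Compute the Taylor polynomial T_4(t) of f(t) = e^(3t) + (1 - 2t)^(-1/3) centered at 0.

11041*t^4/1944 + 953*t^3/162 + 97*t^2/18 + 11*t/3 + 2

Add the two expansions coefficient-wise.
[t^0] = 2;  [t^1] = 11/3;  [t^2] = 97/18;  [t^3] = 953/162;  [t^4] = 11041/1944.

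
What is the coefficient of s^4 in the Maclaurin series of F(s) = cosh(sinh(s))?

Substitute the inner expansion into the outer series and collect powers.
[s^0] = 1;  [s^1] = 0;  [s^2] = 1/2;  [s^3] = 0;  [s^4] = 5/24.

5/24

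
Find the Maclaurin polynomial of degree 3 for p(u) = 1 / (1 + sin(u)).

-5*u^3/6 + u^2 - u + 1

Use the geometric series for the reciprocal, then substitute.
p(0) = 1
p′(0) = -1
p′′(0) = 2
p′′′(0) = -5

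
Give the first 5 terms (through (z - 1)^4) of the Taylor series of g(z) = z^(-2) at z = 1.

g(1) = 1
g′(1) = -2
g′′(1) = 6
g′′′(1) = -24
g^(4)(1) = 120

5*(z - 1)^4 - 4*(z - 1)^3 + 3*(z - 1)^2 - 2*(z - 1) + 1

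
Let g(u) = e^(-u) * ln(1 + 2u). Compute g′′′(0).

34

Multiply the two series term by term and collect like powers.
The coefficient of u^3 in the expansion is 17/3, so g′′′(0) = 3! * (17/3) = 34.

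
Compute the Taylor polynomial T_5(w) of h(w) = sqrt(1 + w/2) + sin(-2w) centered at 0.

Combine the two series term by term.
[w^0] = 1;  [w^1] = -7/4;  [w^2] = -1/32;  [w^3] = 515/384;  [w^4] = -5/2048;  [w^5] = -3*2^(239/300)*3^(61/300)*5^(107/300)*7^(287/300)/280.

-3*2^(239/300)*3^(61/300)*5^(107/300)*7^(287/300)*w^5/280 - 5*w^4/2048 + 515*w^3/384 - w^2/32 - 7*w/4 + 1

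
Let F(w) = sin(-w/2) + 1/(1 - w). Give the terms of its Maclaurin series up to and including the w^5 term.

Combine the two series term by term.
F(0) = 1
F′(0) = 1/2
F′′(0) = 2
F′′′(0) = 49/8
F^(4)(0) = 24
F^(5)(0) = 3839/32
Then c_k = F^(k)(0)/k! gives each Taylor coefficient.

3839*w^5/3840 + w^4 + 49*w^3/48 + w^2 + w/2 + 1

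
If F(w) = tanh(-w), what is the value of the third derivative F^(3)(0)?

The coefficient of w^3 in the expansion is 1/3, so F′′′(0) = 3! * (1/3) = 2.

2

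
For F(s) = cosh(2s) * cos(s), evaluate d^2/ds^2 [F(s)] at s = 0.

Multiply the two series term by term and collect like powers.
The coefficient of s^2 in the expansion is 3/2, so F′′(0) = 2! * (3/2) = 3.

3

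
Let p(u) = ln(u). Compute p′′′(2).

From the series, [(u - 2)^3] p = 1/24; multiply by 3! = 6 to get 1/4.

1/4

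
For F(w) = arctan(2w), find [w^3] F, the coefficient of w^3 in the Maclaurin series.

-8/3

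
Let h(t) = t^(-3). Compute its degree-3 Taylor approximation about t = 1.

[(t - 1)^0] = 1;  [(t - 1)^1] = -3;  [(t - 1)^2] = 6;  [(t - 1)^3] = -10.

-10*(t - 1)^3 + 6*(t - 1)^2 - 3*(t - 1) + 1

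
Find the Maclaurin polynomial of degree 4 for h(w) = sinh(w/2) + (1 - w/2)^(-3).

15*w^4/16 + 61*w^3/48 + 3*w^2/2 + 2*w + 1

Combine the two series term by term.
h(0) = 1
h′(0) = 2
h′′(0) = 3
h′′′(0) = 61/8
h^(4)(0) = 45/2
Then c_k = h^(k)(0)/k! gives each Taylor coefficient.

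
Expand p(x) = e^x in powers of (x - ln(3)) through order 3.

p(ln(3)) = 3
p′(ln(3)) = 3
p′′(ln(3)) = 3
p′′′(ln(3)) = 3

(x - ln(3))^3/2 + 3*(x - ln(3))^2/2 + 3*(x - ln(3)) + 3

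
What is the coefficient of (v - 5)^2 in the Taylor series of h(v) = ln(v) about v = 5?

-1/50

Compute the successive derivatives at the expansion point and divide by k!.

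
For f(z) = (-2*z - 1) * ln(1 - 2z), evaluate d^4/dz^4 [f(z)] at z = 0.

224

Shift and add copies of the series according to the polynomial's terms.
From the series, [z^4] f = 28/3; multiply by 4! = 24 to get 224.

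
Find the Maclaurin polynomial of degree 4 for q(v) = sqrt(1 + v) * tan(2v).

Expand each factor separately, then convolve coefficients.
q(0) = 0
q′(0) = 2
q′′(0) = 2
q′′′(0) = 29/2
q^(4)(0) = 35

35*v^4/24 + 29*v^3/12 + v^2 + 2*v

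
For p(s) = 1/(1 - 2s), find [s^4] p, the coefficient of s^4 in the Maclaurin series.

16

Use the known series and substitute for the argument.
p(0) = 1
p′(0) = 2
p′′(0) = 8
p′′′(0) = 48
p^(4)(0) = 384
Dividing each by k! gives the coefficients c_0, ..., c_4.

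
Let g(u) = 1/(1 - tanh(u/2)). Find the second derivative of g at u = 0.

Plug the Maclaurin series of the inner function into that of the outer and collect terms.
The coefficient of u^2 in the expansion is 1/4, so g′′(0) = 2! * (1/4) = 1/2.

1/2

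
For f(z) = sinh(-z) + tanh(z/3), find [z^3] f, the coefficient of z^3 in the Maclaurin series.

Add the two expansions coefficient-wise.
[z^0] = 0;  [z^1] = -2/3;  [z^2] = 0;  [z^3] = -29/162.
So c_3 = f′′′(0)/3! = -29/162.

-29/162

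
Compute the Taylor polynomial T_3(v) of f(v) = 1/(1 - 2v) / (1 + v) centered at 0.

Take the Cauchy product of the two expansions.
f(0) = 1
f′(0) = 1
f′′(0) = 6
f′′′(0) = 30

5*v^3 + 3*v^2 + v + 1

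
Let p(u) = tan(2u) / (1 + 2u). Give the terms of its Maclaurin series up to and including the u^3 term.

32*u^3/3 - 4*u^2 + 2*u

Multiply the two series term by term and collect like powers.
[u^0] = 0;  [u^1] = 2;  [u^2] = -4;  [u^3] = 32/3.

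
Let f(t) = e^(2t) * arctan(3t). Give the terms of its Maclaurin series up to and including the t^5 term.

Take the Cauchy product of the two expansions.

163*t^5/5 - 14*t^4 - 3*t^3 + 6*t^2 + 3*t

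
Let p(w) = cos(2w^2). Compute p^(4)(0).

Compute the successive derivatives at the expansion point and divide by k!.
The coefficient of w^4 in the expansion is -2, so p^(4)(0) = 4! * (-2) = -48.

-48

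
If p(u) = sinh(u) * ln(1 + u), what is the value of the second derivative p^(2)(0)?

2

Expand each factor separately, then convolve coefficients.
The coefficient of u^2 in the expansion is 1, so p′′(0) = 2! * (1) = 2.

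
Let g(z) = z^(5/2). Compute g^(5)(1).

45/32

From the series, [(z - 1)^5] g = 3/256; multiply by 5! = 120 to get 45/32.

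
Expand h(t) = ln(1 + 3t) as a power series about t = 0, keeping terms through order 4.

-81*t^4/4 + 9*t^3 - 9*t^2/2 + 3*t

h(0) = 0
h′(0) = 3
h′′(0) = -9
h′′′(0) = 54
h^(4)(0) = -486
Dividing each by k! gives the coefficients c_0, ..., c_4.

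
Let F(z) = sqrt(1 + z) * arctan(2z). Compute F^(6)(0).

17787/8

Expand each factor separately, then convolve coefficients.
From the series, [z^6] F = 5929/1920; multiply by 6! = 720 to get 17787/8.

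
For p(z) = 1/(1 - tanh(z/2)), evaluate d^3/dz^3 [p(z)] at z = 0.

Compose series: expand the inner function first, then feed it into the outer expansion.
From the series, [z^3] p = 1/12; multiply by 3! = 6 to get 1/2.

1/2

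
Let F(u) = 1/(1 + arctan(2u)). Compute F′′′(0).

-32

Compose series: expand the inner function first, then feed it into the outer expansion.
From the series, [u^3] F = -16/3; multiply by 3! = 6 to get -32.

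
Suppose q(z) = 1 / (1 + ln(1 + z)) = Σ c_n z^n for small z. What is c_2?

3/2

Expand as Σ (-1)^k u^k with u equal to the inner function's series.
So c_2 = q′′(0)/2! = 3/2.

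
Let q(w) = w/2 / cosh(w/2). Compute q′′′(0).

-3/8

Write the quotient as an unknown series and match coefficients against numerator = denominator · series.
The coefficient of w^3 in the expansion is -1/16, so q′′′(0) = 3! * (-1/16) = -3/8.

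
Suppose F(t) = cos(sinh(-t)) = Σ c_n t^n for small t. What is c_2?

-1/2

Let u equal the inner series; expand the outer function in u and truncate.
F(0) = 1
F′(0) = 0
F′′(0) = -1
So c_2 = F′′(0)/2! = -1/2.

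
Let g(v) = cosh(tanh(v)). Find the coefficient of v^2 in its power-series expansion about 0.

Let u equal the inner series; expand the outer function in u and truncate.
So c_2 = g′′(0)/2! = 1/2.

1/2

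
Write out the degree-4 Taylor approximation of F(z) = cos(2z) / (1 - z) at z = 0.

Multiply the numerator's expansion by the denominator's geometric series.
F(0) = 1
F′(0) = 1
F′′(0) = -2
F′′′(0) = -6
F^(4)(0) = -8

-z^4/3 - z^3 - z^2 + z + 1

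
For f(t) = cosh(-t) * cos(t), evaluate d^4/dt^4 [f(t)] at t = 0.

-4

Multiply the two series term by term and collect like powers.
From the series, [t^4] f = -1/6; multiply by 4! = 24 to get -4.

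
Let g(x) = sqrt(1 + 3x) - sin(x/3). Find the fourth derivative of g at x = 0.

Combine the two series term by term.
The coefficient of x^4 in the expansion is -405/128, so g^(4)(0) = 4! * (-405/128) = -1215/16.

-1215/16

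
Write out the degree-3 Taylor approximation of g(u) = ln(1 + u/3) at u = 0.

[u^0] = 0;  [u^1] = 1/3;  [u^2] = -1/18;  [u^3] = 1/81.

u^3/81 - u^2/18 + u/3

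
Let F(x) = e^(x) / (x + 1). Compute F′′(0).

1

Expand 1/(denominator) as a geometric series and multiply by the numerator's series.
From the series, [x^2] F = 1/2; multiply by 2! = 2 to get 1.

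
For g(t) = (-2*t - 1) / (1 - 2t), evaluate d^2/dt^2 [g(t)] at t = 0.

-16

Multiply each power in the prefactor through the base expansion.
From the series, [t^2] g = -8; multiply by 2! = 2 to get -16.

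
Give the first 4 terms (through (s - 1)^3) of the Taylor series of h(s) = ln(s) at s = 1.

(s - 1)^3/3 - (s - 1)^2/2 + (s - 1)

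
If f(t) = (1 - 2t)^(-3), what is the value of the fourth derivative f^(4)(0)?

Differentiate repeatedly and evaluate at the center.
From the series, [t^4] f = 240; multiply by 4! = 24 to get 5760.

5760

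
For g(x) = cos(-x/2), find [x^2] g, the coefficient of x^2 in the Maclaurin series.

Compute the successive derivatives at the expansion point and divide by k!.
g(0) = 1
g′(0) = 0
g′′(0) = -1/4

-1/8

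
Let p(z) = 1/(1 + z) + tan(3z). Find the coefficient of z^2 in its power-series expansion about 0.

Add the two expansions coefficient-wise.
p(0) = 1
p′(0) = 2
p′′(0) = 2
So c_2 = p′′(0)/2! = 1.

1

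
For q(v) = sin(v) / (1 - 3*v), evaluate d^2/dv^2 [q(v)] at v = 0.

6

Expand 1/(denominator) as a geometric series and multiply by the numerator's series.
The coefficient of v^2 in the expansion is 3, so q′′(0) = 2! * (3) = 6.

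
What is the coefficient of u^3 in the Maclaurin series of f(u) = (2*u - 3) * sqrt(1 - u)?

Multiply each power in the prefactor through the base expansion.

-1/16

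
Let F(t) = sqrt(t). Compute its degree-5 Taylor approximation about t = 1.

Compute the successive derivatives at the expansion point and divide by k!.
F(1) = 1
F′(1) = 1/2
F′′(1) = -1/4
F′′′(1) = 3/8
F^(4)(1) = -15/16
F^(5)(1) = 105/32
The Taylor polynomial is Σ F^(k)(1)/k! · (t - 1)^k.

7*(t - 1)^5/256 - 5*(t - 1)^4/128 + (t - 1)^3/16 - (t - 1)^2/8 + (t - 1)/2 + 1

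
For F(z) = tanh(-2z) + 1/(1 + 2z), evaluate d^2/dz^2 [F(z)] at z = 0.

8

Add the two expansions coefficient-wise.
The coefficient of z^2 in the expansion is 4, so F′′(0) = 2! * (4) = 8.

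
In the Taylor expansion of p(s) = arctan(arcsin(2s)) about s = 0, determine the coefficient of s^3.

Plug the Maclaurin series of the inner function into that of the outer and collect terms.
p(0) = 0
p′(0) = 2
p′′(0) = 0
p′′′(0) = -8
So c_3 = p′′′(0)/3! = -4/3.

-4/3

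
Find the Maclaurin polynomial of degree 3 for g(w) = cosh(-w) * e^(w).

Multiply the two series term by term and collect like powers.

2*w^3/3 + w^2 + w + 1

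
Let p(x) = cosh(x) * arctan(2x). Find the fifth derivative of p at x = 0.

618

Take the Cauchy product of the two expansions.
From the series, [x^5] p = 103/20; multiply by 5! = 120 to get 618.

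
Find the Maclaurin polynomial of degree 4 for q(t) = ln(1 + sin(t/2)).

Substitute the inner expansion into the outer series and collect powers.
[t^0] = 0;  [t^1] = 1/2;  [t^2] = -1/8;  [t^3] = 1/48;  [t^4] = -1/192.

-t^4/192 + t^3/48 - t^2/8 + t/2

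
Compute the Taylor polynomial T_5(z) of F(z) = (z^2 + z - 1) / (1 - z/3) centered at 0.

Multiply each power in the prefactor through the base expansion.
F(0) = -1
F′(0) = 2/3
F′′(0) = 22/9
F′′′(0) = 22/9
F^(4)(0) = 88/27
F^(5)(0) = 440/81
Dividing each by k! gives the coefficients c_0, ..., c_5.

11*z^5/243 + 11*z^4/81 + 11*z^3/27 + 11*z^2/9 + 2*z/3 - 1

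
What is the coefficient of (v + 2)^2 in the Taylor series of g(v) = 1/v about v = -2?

[(v + 2)^0] = -1/2;  [(v + 2)^1] = -1/4;  [(v + 2)^2] = -1/8.
So c_2 = g′′(-2)/2! = -1/8.

-1/8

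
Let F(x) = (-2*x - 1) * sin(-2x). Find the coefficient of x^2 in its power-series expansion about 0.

Shift and add copies of the series according to the polynomial's terms.
F(0) = 0
F′(0) = 2
F′′(0) = 8
Then c_k = F^(k)(0)/k! gives each Taylor coefficient.

4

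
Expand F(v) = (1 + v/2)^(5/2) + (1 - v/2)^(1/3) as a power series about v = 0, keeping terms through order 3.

Combine the two series term by term.
F(0) = 2
F′(0) = 13/12
F′′(0) = 127/144
F′′′(0) = 325/1728
Dividing each by k! gives the coefficients c_0, ..., c_3.

325*v^3/10368 + 127*v^2/288 + 13*v/12 + 2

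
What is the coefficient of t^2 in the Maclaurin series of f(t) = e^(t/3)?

1/18

[t^0] = 1;  [t^1] = 1/3;  [t^2] = 1/18.
So c_2 = f′′(0)/2! = 1/18.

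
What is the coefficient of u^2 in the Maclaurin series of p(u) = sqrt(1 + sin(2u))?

Plug the Maclaurin series of the inner function into that of the outer and collect terms.
p(0) = 1
p′(0) = 1
p′′(0) = -1
So c_2 = p′′(0)/2! = -1/2.

-1/2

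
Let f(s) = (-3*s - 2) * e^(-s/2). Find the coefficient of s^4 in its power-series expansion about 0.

Multiply each power in the prefactor through the base expansion.
So c_4 = f^(4)(0)/4! = 11/192.

11/192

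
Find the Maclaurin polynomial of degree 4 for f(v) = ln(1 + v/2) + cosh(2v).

125*v^4/192 + v^3/24 + 15*v^2/8 + v/2 + 1

Add the two expansions coefficient-wise.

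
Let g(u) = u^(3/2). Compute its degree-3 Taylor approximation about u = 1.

Use the known series and substitute for the argument.
g(1) = 1
g′(1) = 3/2
g′′(1) = 3/4
g′′′(1) = -3/8

-(u - 1)^3/16 + 3*(u - 1)^2/8 + 3*(u - 1)/2 + 1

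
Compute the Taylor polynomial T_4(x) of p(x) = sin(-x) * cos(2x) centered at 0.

Expand each factor separately, then convolve coefficients.
[x^0] = 0;  [x^1] = -1;  [x^2] = 0;  [x^3] = 13/6;  [x^4] = 0.

13*x^3/6 - x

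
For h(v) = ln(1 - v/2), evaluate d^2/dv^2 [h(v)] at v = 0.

From the series, [v^2] h = -1/8; multiply by 2! = 2 to get -1/4.

-1/4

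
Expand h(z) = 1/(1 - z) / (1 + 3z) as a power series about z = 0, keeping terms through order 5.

-182*z^5 + 61*z^4 - 20*z^3 + 7*z^2 - 2*z + 1

Expand each factor separately, then convolve coefficients.
h(0) = 1
h′(0) = -2
h′′(0) = 14
h′′′(0) = -120
h^(4)(0) = 1464
h^(5)(0) = -21840
Dividing each by k! gives the coefficients c_0, ..., c_5.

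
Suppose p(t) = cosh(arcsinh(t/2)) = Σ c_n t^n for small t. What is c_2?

Plug the Maclaurin series of the inner function into that of the outer and collect terms.
[t^0] = 1;  [t^1] = 0;  [t^2] = 1/8.
So c_2 = p′′(0)/2! = 1/8.

1/8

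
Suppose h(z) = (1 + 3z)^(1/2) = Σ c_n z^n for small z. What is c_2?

[z^0] = 1;  [z^1] = 3/2;  [z^2] = -9/8.
So c_2 = h′′(0)/2! = -9/8.

-9/8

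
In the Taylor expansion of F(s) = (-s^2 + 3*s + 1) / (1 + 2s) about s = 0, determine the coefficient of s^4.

-12

Multiply each power in the prefactor through the base expansion.
So c_4 = F^(4)(0)/4! = -12.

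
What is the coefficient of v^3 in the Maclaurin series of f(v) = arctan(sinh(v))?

-1/6

Plug the Maclaurin series of the inner function into that of the outer and collect terms.
f(0) = 0
f′(0) = 1
f′′(0) = 0
f′′′(0) = -1
The Taylor polynomial is Σ f^(k)(0)/k! · v^k.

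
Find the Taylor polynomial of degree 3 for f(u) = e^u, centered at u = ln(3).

[(u - ln(3))^0] = 3;  [(u - ln(3))^1] = 3;  [(u - ln(3))^2] = 3/2;  [(u - ln(3))^3] = 1/2.

(u - ln(3))^3/2 + 3*(u - ln(3))^2/2 + 3*(u - ln(3)) + 3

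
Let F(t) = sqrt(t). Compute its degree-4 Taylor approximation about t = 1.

Use the known series and substitute for the argument.
F(1) = 1
F′(1) = 1/2
F′′(1) = -1/4
F′′′(1) = 3/8
F^(4)(1) = -15/16
Dividing each by k! gives the coefficients c_0, ..., c_4.

-5*(t - 1)^4/128 + (t - 1)^3/16 - (t - 1)^2/8 + (t - 1)/2 + 1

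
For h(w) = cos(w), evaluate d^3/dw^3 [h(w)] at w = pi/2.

The coefficient of (w - pi/2)^3 in the expansion is 1/6, so h′′′(pi/2) = 3! * (1/6) = 1.

1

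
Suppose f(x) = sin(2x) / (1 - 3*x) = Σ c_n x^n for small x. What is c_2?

6

Expand 1/(denominator) as a geometric series and multiply by the numerator's series.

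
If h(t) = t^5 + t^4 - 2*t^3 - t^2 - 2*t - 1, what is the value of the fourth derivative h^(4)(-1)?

The coefficient of (t + 1)^4 in the expansion is -4, so h^(4)(-1) = 4! * (-4) = -96.

-96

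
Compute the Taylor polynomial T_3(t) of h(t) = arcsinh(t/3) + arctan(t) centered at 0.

Add the two expansions coefficient-wise.
[t^0] = 0;  [t^1] = 4/3;  [t^2] = 0;  [t^3] = -55/162.

-55*t^3/162 + 4*t/3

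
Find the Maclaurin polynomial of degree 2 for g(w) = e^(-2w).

2*w^2 - 2*w + 1

g(0) = 1
g′(0) = -2
g′′(0) = 4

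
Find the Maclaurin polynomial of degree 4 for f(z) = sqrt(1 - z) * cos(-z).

Write out both Maclaurin series and multiply, keeping only the needed powers.

25*z^4/384 + 3*z^3/16 - 5*z^2/8 - z/2 + 1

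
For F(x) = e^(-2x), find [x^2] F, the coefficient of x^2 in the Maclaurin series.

2

F(0) = 1
F′(0) = -2
F′′(0) = 4
The Taylor polynomial is Σ F^(k)(0)/k! · x^k.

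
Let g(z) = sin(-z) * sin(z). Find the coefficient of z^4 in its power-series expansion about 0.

1/3

Expand each factor separately, then convolve coefficients.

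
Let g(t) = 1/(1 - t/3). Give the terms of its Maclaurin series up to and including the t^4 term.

t^4/81 + t^3/27 + t^2/9 + t/3 + 1

Apply the Taylor formula c_k = f^(k)(a)/k!.
g(0) = 1
g′(0) = 1/3
g′′(0) = 2/9
g′′′(0) = 2/9
g^(4)(0) = 8/27
Dividing each by k! gives the coefficients c_0, ..., c_4.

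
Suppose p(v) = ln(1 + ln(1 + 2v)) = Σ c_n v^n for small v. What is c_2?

-4

Plug the Maclaurin series of the inner function into that of the outer and collect terms.
So c_2 = p′′(0)/2! = -4.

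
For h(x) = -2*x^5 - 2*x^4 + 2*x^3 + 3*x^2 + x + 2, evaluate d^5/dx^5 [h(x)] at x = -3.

Compute the successive derivatives at the expansion point and divide by k!.
The coefficient of (x + 3)^5 in the expansion is -2, so h^(5)(-3) = 5! * (-2) = -240.

-240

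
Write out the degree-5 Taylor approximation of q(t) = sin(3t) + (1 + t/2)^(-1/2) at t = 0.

Expand each term separately and add.
q(0) = 1
q′(0) = 11/4
q′′(0) = 3/16
q′′′(0) = -1743/64
q^(4)(0) = 105/256
q^(5)(0) = 247887/1024
Then c_k = q^(k)(0)/k! gives each Taylor coefficient.

82629*t^5/40960 + 35*t^4/2048 - 581*t^3/128 + 3*t^2/32 + 11*t/4 + 1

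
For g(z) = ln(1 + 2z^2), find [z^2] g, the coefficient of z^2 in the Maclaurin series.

[z^0] = 0;  [z^1] = 0;  [z^2] = 2.
So c_2 = g′′(0)/2! = 2.

2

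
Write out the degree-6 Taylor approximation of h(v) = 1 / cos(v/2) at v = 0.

61*v^6/46080 + 5*v^4/384 + v^2/8 + 1

Write the quotient as an unknown series and match coefficients against numerator = denominator · series.
h(0) = 1
h′(0) = 0
h′′(0) = 1/4
h′′′(0) = 0
h^(4)(0) = 5/16
h^(5)(0) = 0
h^(6)(0) = 61/64
The Taylor polynomial is Σ h^(k)(0)/k! · v^k.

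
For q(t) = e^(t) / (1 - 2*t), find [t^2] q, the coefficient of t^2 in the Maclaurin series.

13/2

Expand 1/(denominator) as a geometric series and multiply by the numerator's series.
q(0) = 1
q′(0) = 3
q′′(0) = 13
The Taylor polynomial is Σ q^(k)(0)/k! · t^k.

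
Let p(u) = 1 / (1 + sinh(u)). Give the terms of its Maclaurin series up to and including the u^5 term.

-181*u^5/120 + 4*u^4/3 - 7*u^3/6 + u^2 - u + 1

Expand as Σ (-1)^k u^k with u equal to the inner function's series.
p(0) = 1
p′(0) = -1
p′′(0) = 2
p′′′(0) = -7
p^(4)(0) = 32
p^(5)(0) = -181
Dividing each by k! gives the coefficients c_0, ..., c_5.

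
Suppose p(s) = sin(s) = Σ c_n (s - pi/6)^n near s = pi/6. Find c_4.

c_4 = p^(4)(pi/6)/4! = 1/48.

1/48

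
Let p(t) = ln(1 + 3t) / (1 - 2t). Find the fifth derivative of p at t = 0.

6732

Take the Cauchy product of the two expansions.
From the series, [t^5] p = 561/10; multiply by 5! = 120 to get 6732.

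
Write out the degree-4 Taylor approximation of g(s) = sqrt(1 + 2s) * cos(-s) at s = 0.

Multiply the two series term by term and collect like powers.

-s^4/3 - s^2 + s + 1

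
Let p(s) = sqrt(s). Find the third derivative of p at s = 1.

The coefficient of (s - 1)^3 in the expansion is 1/16, so p′′′(1) = 3! * (1/16) = 3/8.

3/8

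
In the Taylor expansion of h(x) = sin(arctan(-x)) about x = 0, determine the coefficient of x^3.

Compose series: expand the inner function first, then feed it into the outer expansion.
[x^0] = 0;  [x^1] = -1;  [x^2] = 0;  [x^3] = 1/2.

1/2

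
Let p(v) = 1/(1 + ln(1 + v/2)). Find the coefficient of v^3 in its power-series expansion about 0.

Compose series: expand the inner function first, then feed it into the outer expansion.
p(0) = 1
p′(0) = -1/2
p′′(0) = 3/4
p′′′(0) = -7/4

-7/24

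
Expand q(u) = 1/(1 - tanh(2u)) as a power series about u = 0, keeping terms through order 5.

Compose series: expand the inner function first, then feed it into the outer expansion.
q(0) = 1
q′(0) = 2
q′′(0) = 8
q′′′(0) = 32
q^(4)(0) = 128
q^(5)(0) = 512
The Taylor polynomial is Σ q^(k)(0)/k! · u^k.

64*u^5/15 + 16*u^4/3 + 16*u^3/3 + 4*u^2 + 2*u + 1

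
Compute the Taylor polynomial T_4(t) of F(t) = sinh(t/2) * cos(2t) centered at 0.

-47*t^3/48 + t/2

Take the Cauchy product of the two expansions.
F(0) = 0
F′(0) = 1/2
F′′(0) = 0
F′′′(0) = -47/8
F^(4)(0) = 0
The Taylor polynomial is Σ F^(k)(0)/k! · t^k.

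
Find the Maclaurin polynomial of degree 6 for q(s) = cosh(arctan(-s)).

29*s^6/144 - 7*s^4/24 + s^2/2 + 1

Plug the Maclaurin series of the inner function into that of the outer and collect terms.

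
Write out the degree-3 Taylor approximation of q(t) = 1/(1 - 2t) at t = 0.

Differentiate repeatedly and evaluate at the center.
q(0) = 1
q′(0) = 2
q′′(0) = 8
q′′′(0) = 48

8*t^3 + 4*t^2 + 2*t + 1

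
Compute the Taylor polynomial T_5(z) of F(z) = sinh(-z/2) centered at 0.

Differentiate repeatedly and evaluate at the center.
F(0) = 0
F′(0) = -1/2
F′′(0) = 0
F′′′(0) = -1/8
F^(4)(0) = 0
F^(5)(0) = -1/32

-z^5/3840 - z^3/48 - z/2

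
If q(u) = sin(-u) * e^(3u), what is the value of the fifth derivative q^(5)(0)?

Multiply the two series term by term and collect like powers.
The coefficient of u^5 in the expansion is -79/30, so q^(5)(0) = 5! * (-79/30) = -316.

-316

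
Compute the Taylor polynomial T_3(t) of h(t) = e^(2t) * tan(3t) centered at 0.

15*t^3 + 6*t^2 + 3*t

Write out both Maclaurin series and multiply, keeping only the needed powers.
[t^0] = 0;  [t^1] = 3;  [t^2] = 6;  [t^3] = 15.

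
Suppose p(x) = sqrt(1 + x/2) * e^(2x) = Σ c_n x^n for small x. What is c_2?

Take the Cauchy product of the two expansions.
p(0) = 1
p′(0) = 9/4
p′′(0) = 79/16

79/32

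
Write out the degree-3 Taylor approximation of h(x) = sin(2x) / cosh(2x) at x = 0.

-16*x^3/3 + 2*x

Invert the denominator's series and multiply.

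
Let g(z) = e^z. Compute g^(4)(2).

The coefficient of (z - 2)^4 in the expansion is e^(2)/24, so g^(4)(2) = 4! * (e^(2)/24) = e^(2).

e^(2)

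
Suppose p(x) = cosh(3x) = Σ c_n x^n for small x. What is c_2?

p(0) = 1
p′(0) = 0
p′′(0) = 9
So c_2 = p′′(0)/2! = 9/2.

9/2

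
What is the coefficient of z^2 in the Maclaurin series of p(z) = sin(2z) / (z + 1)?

-2

Use 1/(1 - r) = Σ r^k on the denominator, then take the Cauchy product.
So c_2 = p′′(0)/2! = -2.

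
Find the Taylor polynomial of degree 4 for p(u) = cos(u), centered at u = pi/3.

p(pi/3) = 1/2
p′(pi/3) = -sqrt(3)/2
p′′(pi/3) = -1/2
p′′′(pi/3) = sqrt(3)/2
p^(4)(pi/3) = 1/2
Then c_k = p^(k)(pi/3)/k! gives each Taylor coefficient.

(u - pi/3)^4/48 + sqrt(3)*(u - pi/3)^3/12 - (u - pi/3)^2/4 - sqrt(3)*(u - pi/3)/2 + 1/2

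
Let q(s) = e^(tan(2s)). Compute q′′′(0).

Let u equal the inner series; expand the outer function in u and truncate.
From the series, [s^3] q = 4; multiply by 3! = 6 to get 24.

24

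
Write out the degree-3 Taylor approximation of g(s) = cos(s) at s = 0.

1 - s^2/2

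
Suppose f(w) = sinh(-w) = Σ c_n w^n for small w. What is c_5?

-1/120

Differentiate repeatedly and evaluate at the center.
[w^0] = 0;  [w^1] = -1;  [w^2] = 0;  [w^3] = -1/6;  [w^4] = 0;  [w^5] = -1/120.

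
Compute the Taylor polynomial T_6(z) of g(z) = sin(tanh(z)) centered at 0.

37*z^5/120 - z^3/2 + z

Compose series: expand the inner function first, then feed it into the outer expansion.
g(0) = 0
g′(0) = 1
g′′(0) = 0
g′′′(0) = -3
g^(4)(0) = 0
g^(5)(0) = 37
g^(6)(0) = 0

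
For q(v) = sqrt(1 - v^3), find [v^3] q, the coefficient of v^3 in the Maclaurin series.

Use the known series and substitute for the argument.
q(0) = 1
q′(0) = 0
q′′(0) = 0
q′′′(0) = -3
So c_3 = q′′′(0)/3! = -1/2.

-1/2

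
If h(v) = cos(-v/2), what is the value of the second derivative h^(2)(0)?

-1/4

From the series, [v^2] h = -1/8; multiply by 2! = 2 to get -1/4.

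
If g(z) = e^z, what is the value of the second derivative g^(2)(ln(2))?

Compute the successive derivatives at the expansion point and divide by k!.
The coefficient of (z - ln(2))^2 in the expansion is 1, so g′′(ln(2)) = 2! * (1) = 2.

2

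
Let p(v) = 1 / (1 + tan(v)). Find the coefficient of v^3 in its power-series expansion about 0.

Write 1/(1+u) = 1 - u + u^2 - u^3 + ... and substitute the series for u.
p(0) = 1
p′(0) = -1
p′′(0) = 2
p′′′(0) = -8
So c_3 = p′′′(0)/3! = -4/3.

-4/3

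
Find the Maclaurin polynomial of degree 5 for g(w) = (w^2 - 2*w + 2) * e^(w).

w^5/10 + w^4/4 + w^3/3 + 2

Shift and add copies of the series according to the polynomial's terms.
g(0) = 2
g′(0) = 0
g′′(0) = 0
g′′′(0) = 2
g^(4)(0) = 6
g^(5)(0) = 12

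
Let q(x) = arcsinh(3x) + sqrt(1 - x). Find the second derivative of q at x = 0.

Expand each term separately and add.
The coefficient of x^2 in the expansion is -1/8, so q′′(0) = 2! * (-1/8) = -1/4.

-1/4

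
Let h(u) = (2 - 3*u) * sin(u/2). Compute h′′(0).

-3

Multiply each power in the prefactor through the base expansion.
From the series, [u^2] h = -3/2; multiply by 2! = 2 to get -3.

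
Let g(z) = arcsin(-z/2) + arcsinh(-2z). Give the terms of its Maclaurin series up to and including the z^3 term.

21*z^3/16 - 5*z/2

Expand each term separately and add.
g(0) = 0
g′(0) = -5/2
g′′(0) = 0
g′′′(0) = 63/8
Dividing each by k! gives the coefficients c_0, ..., c_3.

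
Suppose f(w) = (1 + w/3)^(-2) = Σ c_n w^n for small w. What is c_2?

1/3

[w^0] = 1;  [w^1] = -2/3;  [w^2] = 1/3.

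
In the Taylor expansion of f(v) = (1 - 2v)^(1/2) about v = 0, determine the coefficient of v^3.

f(0) = 1
f′(0) = -1
f′′(0) = -1
f′′′(0) = -3

-1/2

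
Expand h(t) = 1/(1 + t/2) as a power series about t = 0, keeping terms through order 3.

-t^3/8 + t^2/4 - t/2 + 1

Apply the Taylor formula c_k = f^(k)(a)/k!.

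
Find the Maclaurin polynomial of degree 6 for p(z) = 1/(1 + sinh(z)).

Let u equal the inner series; expand the outer function in u and truncate.
p(0) = 1
p′(0) = -1
p′′(0) = 2
p′′′(0) = -7
p^(4)(0) = 32
p^(5)(0) = -181
p^(6)(0) = 1232

77*z^6/45 - 181*z^5/120 + 4*z^4/3 - 7*z^3/6 + z^2 - z + 1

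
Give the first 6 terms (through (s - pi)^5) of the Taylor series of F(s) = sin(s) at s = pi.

-(s - pi)^5/120 + (s - pi)^3/6 - (s - pi)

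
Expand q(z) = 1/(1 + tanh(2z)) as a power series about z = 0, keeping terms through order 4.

16*z^4/3 - 16*z^3/3 + 4*z^2 - 2*z + 1

Plug the Maclaurin series of the inner function into that of the outer and collect terms.
q(0) = 1
q′(0) = -2
q′′(0) = 8
q′′′(0) = -32
q^(4)(0) = 128
Dividing each by k! gives the coefficients c_0, ..., c_4.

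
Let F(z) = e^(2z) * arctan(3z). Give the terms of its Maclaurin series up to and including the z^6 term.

86*z^6 + 163*z^5/5 - 14*z^4 - 3*z^3 + 6*z^2 + 3*z

Take the Cauchy product of the two expansions.
[z^0] = 0;  [z^1] = 3;  [z^2] = 6;  [z^3] = -3;  [z^4] = -14;  [z^5] = 163/5;  [z^6] = 86.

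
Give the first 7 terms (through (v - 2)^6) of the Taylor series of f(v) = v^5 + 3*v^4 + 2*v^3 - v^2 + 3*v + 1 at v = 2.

(v - 2)^5 + 13*(v - 2)^4 + 66*(v - 2)^3 + 163*(v - 2)^2 + 199*(v - 2) + 99

[(v - 2)^0] = 99;  [(v - 2)^1] = 199;  [(v - 2)^2] = 163;  [(v - 2)^3] = 66;  [(v - 2)^4] = 13;  [(v - 2)^5] = 1;  [(v - 2)^6] = 0.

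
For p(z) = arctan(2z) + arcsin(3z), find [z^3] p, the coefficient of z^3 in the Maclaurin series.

Add the two expansions coefficient-wise.

11/6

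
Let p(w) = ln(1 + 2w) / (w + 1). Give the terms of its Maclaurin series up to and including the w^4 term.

-32*w^4/3 + 20*w^3/3 - 4*w^2 + 2*w

Expand 1/(denominator) as a geometric series and multiply by the numerator's series.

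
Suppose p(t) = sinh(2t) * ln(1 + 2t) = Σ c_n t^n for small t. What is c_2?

Multiply the two series term by term and collect like powers.
p(0) = 0
p′(0) = 0
p′′(0) = 8
Then c_k = p^(k)(0)/k! gives each Taylor coefficient.

4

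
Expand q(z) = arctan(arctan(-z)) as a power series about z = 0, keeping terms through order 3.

Substitute the inner expansion into the outer series and collect powers.

2*z^3/3 - z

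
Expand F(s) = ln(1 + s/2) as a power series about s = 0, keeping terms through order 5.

s^5/160 - s^4/64 + s^3/24 - s^2/8 + s/2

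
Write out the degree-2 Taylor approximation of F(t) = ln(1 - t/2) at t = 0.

-t^2/8 - t/2

[t^0] = 0;  [t^1] = -1/2;  [t^2] = -1/8.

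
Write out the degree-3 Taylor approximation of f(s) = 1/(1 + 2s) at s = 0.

-8*s^3 + 4*s^2 - 2*s + 1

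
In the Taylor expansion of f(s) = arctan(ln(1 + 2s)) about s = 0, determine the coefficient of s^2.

-2

Let u equal the inner series; expand the outer function in u and truncate.
f(0) = 0
f′(0) = 2
f′′(0) = -4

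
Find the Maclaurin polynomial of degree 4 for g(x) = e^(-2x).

2*x^4/3 - 4*x^3/3 + 2*x^2 - 2*x + 1

Compute the successive derivatives at the expansion point and divide by k!.
[x^0] = 1;  [x^1] = -2;  [x^2] = 2;  [x^3] = -4/3;  [x^4] = 2/3.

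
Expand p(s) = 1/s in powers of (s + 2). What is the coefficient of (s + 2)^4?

-1/32

p(-2) = -1/2
p′(-2) = -1/4
p′′(-2) = -1/4
p′′′(-2) = -3/8
p^(4)(-2) = -3/4
So c_4 = p^(4)(-2)/4! = -1/32.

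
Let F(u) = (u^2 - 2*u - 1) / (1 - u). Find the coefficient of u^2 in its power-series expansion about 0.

Shift and add copies of the series according to the polynomial's terms.
F(0) = -1
F′(0) = -3
F′′(0) = -4

-2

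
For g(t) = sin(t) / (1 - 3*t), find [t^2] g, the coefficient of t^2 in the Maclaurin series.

3

Expand 1/(denominator) as a geometric series and multiply by the numerator's series.
g(0) = 0
g′(0) = 1
g′′(0) = 6
So c_2 = g′′(0)/2! = 3.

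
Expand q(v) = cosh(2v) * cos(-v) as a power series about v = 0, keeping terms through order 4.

Write out both Maclaurin series and multiply, keeping only the needed powers.
q(0) = 1
q′(0) = 0
q′′(0) = 3
q′′′(0) = 0
q^(4)(0) = -7

-7*v^4/24 + 3*v^2/2 + 1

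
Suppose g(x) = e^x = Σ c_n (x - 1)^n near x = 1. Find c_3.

g(1) = e
g′(1) = e
g′′(1) = e
g′′′(1) = e

e/6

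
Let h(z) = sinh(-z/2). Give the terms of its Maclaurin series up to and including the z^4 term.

-z^3/48 - z/2

h(0) = 0
h′(0) = -1/2
h′′(0) = 0
h′′′(0) = -1/8
h^(4)(0) = 0
Dividing each by k! gives the coefficients c_0, ..., c_4.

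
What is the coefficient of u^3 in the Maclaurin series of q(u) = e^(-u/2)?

-1/48

Use the known series and substitute for the argument.
[u^0] = 1;  [u^1] = -1/2;  [u^2] = 1/8;  [u^3] = -1/48.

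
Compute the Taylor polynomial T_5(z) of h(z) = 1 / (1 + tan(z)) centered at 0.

-32*z^5/15 + 5*z^4/3 - 4*z^3/3 + z^2 - z + 1

Expand as Σ (-1)^k u^k with u equal to the inner function's series.
[z^0] = 1;  [z^1] = -1;  [z^2] = 1;  [z^3] = -4/3;  [z^4] = 5/3;  [z^5] = -32/15.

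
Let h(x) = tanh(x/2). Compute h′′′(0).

-1/4

Differentiate repeatedly and evaluate at the center.
The coefficient of x^3 in the expansion is -1/24, so h′′′(0) = 3! * (-1/24) = -1/4.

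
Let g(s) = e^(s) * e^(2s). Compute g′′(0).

9

Write out both Maclaurin series and multiply, keeping only the needed powers.
From the series, [s^2] g = 9/2; multiply by 2! = 2 to get 9.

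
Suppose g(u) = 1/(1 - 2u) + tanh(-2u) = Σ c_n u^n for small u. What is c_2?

Combine the two series term by term.
So c_2 = g′′(0)/2! = 4.

4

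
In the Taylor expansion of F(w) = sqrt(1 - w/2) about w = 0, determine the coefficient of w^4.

-5/2048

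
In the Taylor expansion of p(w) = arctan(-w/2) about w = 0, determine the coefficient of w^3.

1/24

p(0) = 0
p′(0) = -1/2
p′′(0) = 0
p′′′(0) = 1/4
So c_3 = p′′′(0)/3! = 1/24.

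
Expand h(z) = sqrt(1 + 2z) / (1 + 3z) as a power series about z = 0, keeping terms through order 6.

Multiply the two series term by term and collect like powers.
h(0) = 1
h′(0) = -2
h′′(0) = 11
h′′′(0) = -96
h^(4)(0) = 1137
h^(5)(0) = -16950
h^(6)(0) = 304155
Then c_k = h^(k)(0)/k! gives each Taylor coefficient.

6759*z^6/16 - 565*z^5/4 + 379*z^4/8 - 16*z^3 + 11*z^2/2 - 2*z + 1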